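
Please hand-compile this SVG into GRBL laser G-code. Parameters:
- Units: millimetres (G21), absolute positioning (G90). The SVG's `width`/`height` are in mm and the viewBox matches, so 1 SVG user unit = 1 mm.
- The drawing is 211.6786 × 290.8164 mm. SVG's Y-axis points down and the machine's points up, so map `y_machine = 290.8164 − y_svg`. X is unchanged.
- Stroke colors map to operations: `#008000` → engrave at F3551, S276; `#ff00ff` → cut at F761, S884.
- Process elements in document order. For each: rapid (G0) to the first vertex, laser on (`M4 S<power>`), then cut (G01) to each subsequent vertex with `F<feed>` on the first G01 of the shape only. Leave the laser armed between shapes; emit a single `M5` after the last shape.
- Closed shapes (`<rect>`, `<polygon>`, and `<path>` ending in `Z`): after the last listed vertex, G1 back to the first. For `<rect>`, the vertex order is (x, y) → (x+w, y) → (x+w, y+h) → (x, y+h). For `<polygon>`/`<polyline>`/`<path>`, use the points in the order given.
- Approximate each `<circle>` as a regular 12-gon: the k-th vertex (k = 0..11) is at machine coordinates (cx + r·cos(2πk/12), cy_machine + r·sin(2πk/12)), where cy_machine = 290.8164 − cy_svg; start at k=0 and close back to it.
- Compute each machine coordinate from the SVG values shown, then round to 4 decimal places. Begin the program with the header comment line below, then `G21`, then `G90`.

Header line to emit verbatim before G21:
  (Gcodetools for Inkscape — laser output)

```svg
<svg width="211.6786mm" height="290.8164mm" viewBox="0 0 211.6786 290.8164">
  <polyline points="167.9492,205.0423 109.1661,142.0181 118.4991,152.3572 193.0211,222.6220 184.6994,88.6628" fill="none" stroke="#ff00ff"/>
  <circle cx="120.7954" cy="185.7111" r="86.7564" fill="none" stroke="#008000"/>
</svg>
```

viewBox `0 0 211.6786 290.8164` with mm width/height → 1 unit = 1 mm. Flip: y_m = 290.8164 − y_svg.

**Shape 1** — `<polyline>` open polyline, stroke `#ff00ff` → cut (S884, F761). Machine vertices: (167.9492,85.7741) → (109.1661,148.7983) → (118.4991,138.4592) → (193.0211,68.1944) → (184.6994,202.1536). Open path.

**Shape 2** — `<circle>` circle, stroke `#008000` → engrave (S276, F3551). Machine vertices: (207.5518,105.1053) → (195.9286,148.4835) → (164.1736,180.2385) → (120.7954,191.8617) → (77.4172,180.2385) → (45.6622,148.4835) → (34.0390,105.1053) → (45.6622,61.7271) → (77.4172,29.9721) → (120.7954,18.3489) → (164.1736,29.9721) → (195.9286,61.7271) → (207.5518,105.1053). Closed: final G1 returns to the first vertex.

(Gcodetools for Inkscape — laser output)
G21
G90
G0 X167.9492 Y85.7741
M4 S884
G01 X109.1661 Y148.7983 F761
G01 X118.4991 Y138.4592
G01 X193.0211 Y68.1944
G01 X184.6994 Y202.1536
G0 X207.5518 Y105.1053
M4 S276
G01 X195.9286 Y148.4835 F3551
G01 X164.1736 Y180.2385
G01 X120.7954 Y191.8617
G01 X77.4172 Y180.2385
G01 X45.6622 Y148.4835
G01 X34.0390 Y105.1053
G01 X45.6622 Y61.7271
G01 X77.4172 Y29.9721
G01 X120.7954 Y18.3489
G01 X164.1736 Y29.9721
G01 X195.9286 Y61.7271
G01 X207.5518 Y105.1053
M5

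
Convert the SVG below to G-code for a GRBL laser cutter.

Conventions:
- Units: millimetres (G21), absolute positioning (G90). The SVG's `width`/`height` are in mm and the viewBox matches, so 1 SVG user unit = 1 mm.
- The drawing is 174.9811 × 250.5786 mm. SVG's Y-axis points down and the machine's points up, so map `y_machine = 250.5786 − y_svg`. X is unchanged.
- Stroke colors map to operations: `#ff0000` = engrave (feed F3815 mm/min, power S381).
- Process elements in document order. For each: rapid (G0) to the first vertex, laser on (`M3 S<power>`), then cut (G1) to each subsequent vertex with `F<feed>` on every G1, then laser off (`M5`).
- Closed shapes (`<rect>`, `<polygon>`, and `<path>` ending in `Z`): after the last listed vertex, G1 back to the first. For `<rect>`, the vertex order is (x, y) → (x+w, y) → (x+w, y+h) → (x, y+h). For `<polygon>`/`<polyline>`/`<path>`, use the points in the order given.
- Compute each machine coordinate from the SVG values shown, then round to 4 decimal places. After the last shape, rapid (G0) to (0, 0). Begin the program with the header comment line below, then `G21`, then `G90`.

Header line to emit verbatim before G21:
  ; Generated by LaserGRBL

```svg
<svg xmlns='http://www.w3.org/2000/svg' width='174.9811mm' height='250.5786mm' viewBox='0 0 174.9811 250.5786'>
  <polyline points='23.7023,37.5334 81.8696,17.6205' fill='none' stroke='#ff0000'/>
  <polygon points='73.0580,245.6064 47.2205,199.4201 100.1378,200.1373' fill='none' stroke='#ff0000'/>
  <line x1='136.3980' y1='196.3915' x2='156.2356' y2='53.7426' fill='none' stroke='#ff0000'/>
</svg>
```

viewBox `0 0 174.9811 250.5786` with mm width/height → 1 unit = 1 mm. Flip: y_m = 250.5786 − y_svg.

**Shape 1** — `<polyline>` line segment, stroke `#ff0000` → engrave (S381, F3815). Machine vertices: (23.7023,213.0452) → (81.8696,232.9581). Open path.

**Shape 2** — `<polygon>` regular polygon, stroke `#ff0000` → engrave (S381, F3815). Machine vertices: (73.0580,4.9722) → (47.2205,51.1585) → (100.1378,50.4413) → (73.0580,4.9722). Closed: final G1 returns to the first vertex.

**Shape 3** — `<line>` line segment, stroke `#ff0000` → engrave (S381, F3815). Machine vertices: (136.3980,54.1871) → (156.2356,196.8360). Open path.

; Generated by LaserGRBL
G21
G90
G0 X23.7023 Y213.0452
M3 S381
G1 X81.8696 Y232.9581 F3815
M5
G0 X73.0580 Y4.9722
M3 S381
G1 X47.2205 Y51.1585 F3815
G1 X100.1378 Y50.4413 F3815
G1 X73.0580 Y4.9722 F3815
M5
G0 X136.3980 Y54.1871
M3 S381
G1 X156.2356 Y196.8360 F3815
M5
G0 X0.0000 Y0.0000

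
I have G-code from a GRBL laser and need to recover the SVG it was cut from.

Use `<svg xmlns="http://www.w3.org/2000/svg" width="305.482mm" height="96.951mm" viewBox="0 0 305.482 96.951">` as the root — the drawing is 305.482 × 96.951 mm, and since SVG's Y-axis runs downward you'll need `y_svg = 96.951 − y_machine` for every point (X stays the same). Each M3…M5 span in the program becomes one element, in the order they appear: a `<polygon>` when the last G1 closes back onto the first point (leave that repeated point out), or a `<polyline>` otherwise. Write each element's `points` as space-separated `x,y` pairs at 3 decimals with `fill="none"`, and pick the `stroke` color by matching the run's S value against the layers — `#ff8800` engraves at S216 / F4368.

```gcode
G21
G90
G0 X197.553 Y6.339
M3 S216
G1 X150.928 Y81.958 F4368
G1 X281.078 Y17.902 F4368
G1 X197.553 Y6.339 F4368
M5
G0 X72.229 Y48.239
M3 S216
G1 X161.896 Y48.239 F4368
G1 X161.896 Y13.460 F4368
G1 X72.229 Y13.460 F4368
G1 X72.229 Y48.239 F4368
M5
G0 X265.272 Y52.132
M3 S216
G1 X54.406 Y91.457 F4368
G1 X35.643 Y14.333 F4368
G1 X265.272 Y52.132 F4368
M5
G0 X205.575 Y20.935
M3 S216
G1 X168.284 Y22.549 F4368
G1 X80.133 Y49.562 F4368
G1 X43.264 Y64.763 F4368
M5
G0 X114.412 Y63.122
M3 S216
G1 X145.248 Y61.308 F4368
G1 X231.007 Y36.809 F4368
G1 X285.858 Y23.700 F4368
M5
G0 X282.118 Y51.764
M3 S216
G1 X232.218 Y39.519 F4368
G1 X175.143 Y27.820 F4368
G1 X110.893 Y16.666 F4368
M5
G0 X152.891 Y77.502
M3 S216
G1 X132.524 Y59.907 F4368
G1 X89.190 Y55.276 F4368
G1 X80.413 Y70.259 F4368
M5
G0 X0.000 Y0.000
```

Machine Y-up, SVG Y-down with viewBox height 96.951, so y_svg = 96.951 − y_machine; X carries over. Every run uses S216, so all elements get stroke `#ff8800` (engrave).

Run 1: The run returns to its start, so emit a `<polygon>` with points (Y-flipped): 197.553,90.612 150.928,14.993 281.078,79.049.

Run 2: The run returns to its start, so emit a `<polygon>` with points (Y-flipped): 72.229,48.712 161.896,48.712 161.896,83.491 72.229,83.491.

Run 3: The run returns to its start, so emit a `<polygon>` with points (Y-flipped): 265.272,44.819 54.406,5.494 35.643,82.618.

Run 4: The run is open, so emit a `<polyline>` with points (Y-flipped): 205.575,76.016 168.284,74.402 80.133,47.389 43.264,32.188.

Run 5: The run is open, so emit a `<polyline>` with points (Y-flipped): 114.412,33.829 145.248,35.643 231.007,60.142 285.858,73.251.

Run 6: The run is open, so emit a `<polyline>` with points (Y-flipped): 282.118,45.187 232.218,57.432 175.143,69.131 110.893,80.285.

Run 7: The run is open, so emit a `<polyline>` with points (Y-flipped): 152.891,19.449 132.524,37.044 89.190,41.675 80.413,26.692.

<svg xmlns="http://www.w3.org/2000/svg" width="305.482mm" height="96.951mm" viewBox="0 0 305.482 96.951">
  <polygon points="197.553,90.612 150.928,14.993 281.078,79.049" fill="none" stroke="#ff8800"/>
  <polygon points="72.229,48.712 161.896,48.712 161.896,83.491 72.229,83.491" fill="none" stroke="#ff8800"/>
  <polygon points="265.272,44.819 54.406,5.494 35.643,82.618" fill="none" stroke="#ff8800"/>
  <polyline points="205.575,76.016 168.284,74.402 80.133,47.389 43.264,32.188" fill="none" stroke="#ff8800"/>
  <polyline points="114.412,33.829 145.248,35.643 231.007,60.142 285.858,73.251" fill="none" stroke="#ff8800"/>
  <polyline points="282.118,45.187 232.218,57.432 175.143,69.131 110.893,80.285" fill="none" stroke="#ff8800"/>
  <polyline points="152.891,19.449 132.524,37.044 89.190,41.675 80.413,26.692" fill="none" stroke="#ff8800"/>
</svg>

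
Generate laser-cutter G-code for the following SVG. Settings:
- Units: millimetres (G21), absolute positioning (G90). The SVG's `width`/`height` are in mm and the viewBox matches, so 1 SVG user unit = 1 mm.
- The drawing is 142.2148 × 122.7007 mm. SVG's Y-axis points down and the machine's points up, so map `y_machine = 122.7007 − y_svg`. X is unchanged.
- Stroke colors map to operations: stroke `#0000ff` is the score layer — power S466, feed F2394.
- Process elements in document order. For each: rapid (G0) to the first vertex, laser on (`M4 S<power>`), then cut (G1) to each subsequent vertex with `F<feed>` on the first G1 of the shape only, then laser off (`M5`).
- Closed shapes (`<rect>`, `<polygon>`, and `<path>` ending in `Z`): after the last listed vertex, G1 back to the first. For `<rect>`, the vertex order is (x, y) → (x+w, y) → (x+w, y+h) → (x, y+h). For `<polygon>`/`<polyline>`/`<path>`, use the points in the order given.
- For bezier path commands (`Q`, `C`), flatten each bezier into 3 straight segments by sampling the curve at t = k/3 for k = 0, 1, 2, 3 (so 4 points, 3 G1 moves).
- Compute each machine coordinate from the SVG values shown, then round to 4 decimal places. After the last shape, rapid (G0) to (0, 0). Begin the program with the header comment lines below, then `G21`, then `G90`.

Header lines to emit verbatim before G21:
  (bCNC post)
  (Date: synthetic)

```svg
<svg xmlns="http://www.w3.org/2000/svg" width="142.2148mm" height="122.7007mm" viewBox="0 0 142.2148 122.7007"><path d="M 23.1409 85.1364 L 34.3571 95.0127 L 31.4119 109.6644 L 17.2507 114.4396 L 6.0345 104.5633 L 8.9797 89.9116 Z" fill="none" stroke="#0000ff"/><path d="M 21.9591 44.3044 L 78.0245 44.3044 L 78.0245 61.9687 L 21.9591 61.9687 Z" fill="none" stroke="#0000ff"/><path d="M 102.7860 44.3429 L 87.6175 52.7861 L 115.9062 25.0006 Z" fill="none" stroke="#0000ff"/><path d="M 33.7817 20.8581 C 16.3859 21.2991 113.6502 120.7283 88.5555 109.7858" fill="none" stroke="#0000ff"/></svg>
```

(bCNC post)
(Date: synthetic)
G21
G90
G0 X23.1409 Y37.5643
M4 S466
G1 X34.3571 Y27.6880 F2394
G1 X31.4119 Y13.0363
G1 X17.2507 Y8.2611
G1 X6.0345 Y18.1374
G1 X8.9797 Y32.7891
G1 X23.1409 Y37.5643
M5
G0 X21.9591 Y78.3963
M4 S466
G1 X78.0245 Y78.3963 F2394
G1 X78.0245 Y60.7320
G1 X21.9591 Y60.7320
G1 X21.9591 Y78.3963
M5
G0 X102.7860 Y78.3578
M4 S466
G1 X87.6175 Y69.9146 F2394
G1 X115.9062 Y97.7001
G1 X102.7860 Y78.3578
M5
G0 X33.7817 Y101.8426
M4 S466
G1 X45.8274 Y76.1596 F2394
G1 X81.6424 Y31.0089
G1 X88.5555 Y12.9149
M5
G0 X0.0000 Y0.0000

viewBox `0 0 142.2148 122.7007` with mm width/height → 1 unit = 1 mm. Flip: y_m = 122.7007 − y_svg.

**Shape 1** — `<path>` regular polygon, stroke `#0000ff` → score (S466, F2394). Machine vertices: (23.1409,37.5643) → (34.3571,27.6880) → (31.4119,13.0363) → (17.2507,8.2611) → (6.0345,18.1374) → (8.9797,32.7891) → (23.1409,37.5643). Closed: final G1 returns to the first vertex.

**Shape 2** — `<path>` rectangle, stroke `#0000ff` → score (S466, F2394). Machine vertices: (21.9591,78.3963) → (78.0245,78.3963) → (78.0245,60.7320) → (21.9591,60.7320) → (21.9591,78.3963). Closed: final G1 returns to the first vertex.

**Shape 3** — `<path>` closed polygon, stroke `#0000ff` → score (S466, F2394). Machine vertices: (102.7860,78.3578) → (87.6175,69.9146) → (115.9062,97.7001) → (102.7860,78.3578). Closed: final G1 returns to the first vertex.

**Shape 4** — `<path>` cubic bezier, stroke `#0000ff` → score (S466, F2394). Control points (SVG): P0=(33.7817,20.8581), P1=(16.3859,21.2991), P2=(113.6502,120.7283), P3=(88.5555,109.7858); sampled at t=k/3. Machine vertices: (33.7817,101.8426) → (45.8274,76.1596) → (81.6424,31.0089) → (88.5555,12.9149). Open path.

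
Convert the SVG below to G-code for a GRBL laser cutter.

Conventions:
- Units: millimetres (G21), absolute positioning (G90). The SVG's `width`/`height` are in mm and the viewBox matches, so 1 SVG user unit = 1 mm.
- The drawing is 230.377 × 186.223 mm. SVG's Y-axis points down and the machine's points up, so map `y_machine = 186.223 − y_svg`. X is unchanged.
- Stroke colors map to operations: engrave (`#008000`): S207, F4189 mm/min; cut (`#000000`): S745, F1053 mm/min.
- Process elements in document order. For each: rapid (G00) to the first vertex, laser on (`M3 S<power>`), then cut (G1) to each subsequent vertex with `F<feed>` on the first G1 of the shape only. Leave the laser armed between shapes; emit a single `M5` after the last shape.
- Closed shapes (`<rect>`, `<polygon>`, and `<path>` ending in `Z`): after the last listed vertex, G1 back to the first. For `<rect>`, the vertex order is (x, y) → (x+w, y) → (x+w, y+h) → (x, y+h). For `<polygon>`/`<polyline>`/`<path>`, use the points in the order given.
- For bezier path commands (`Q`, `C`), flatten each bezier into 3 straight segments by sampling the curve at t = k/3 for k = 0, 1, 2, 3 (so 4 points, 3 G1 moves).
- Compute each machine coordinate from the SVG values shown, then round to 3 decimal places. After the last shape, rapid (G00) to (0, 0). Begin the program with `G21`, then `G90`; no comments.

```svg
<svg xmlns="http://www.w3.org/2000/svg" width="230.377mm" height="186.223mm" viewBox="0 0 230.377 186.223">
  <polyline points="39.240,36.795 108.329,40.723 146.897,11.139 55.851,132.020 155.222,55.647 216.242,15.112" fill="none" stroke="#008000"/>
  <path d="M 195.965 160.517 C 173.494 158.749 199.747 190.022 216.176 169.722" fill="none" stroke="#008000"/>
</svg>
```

G21
G90
G00 X39.240 Y149.428
M3 S207
G1 X108.329 Y145.500 F4189
G1 X146.897 Y175.084
G1 X55.851 Y54.203
G1 X155.222 Y130.576
G1 X216.242 Y171.111
G00 X195.965 Y25.706
M3 S207
G1 X187.567 Y19.594 F4189
G1 X198.641 Y10.258
G1 X216.176 Y16.501
M5
G00 X0.000 Y0.000

Since the viewBox matches the mm dimensions, user units are millimetres directly. The only transform is the Y-flip y_m = 186.223 − y_svg.

Shape 1 is a open polyline drawn with `<polyline>`. Its stroke #008000 means engrave at S207, F4189. After flipping Y the toolpath is (39.240,149.428) → (108.329,145.500) → (146.897,175.084) → (55.851,54.203) → (155.222,130.576) → (216.242,171.111).

Shape 2 is a cubic bezier drawn with `<path>`. Its stroke #008000 means engrave at S207, F4189. After flipping Y the toolpath is (195.965,25.706) → (187.567,19.594) → (198.641,10.258) → (216.176,16.501).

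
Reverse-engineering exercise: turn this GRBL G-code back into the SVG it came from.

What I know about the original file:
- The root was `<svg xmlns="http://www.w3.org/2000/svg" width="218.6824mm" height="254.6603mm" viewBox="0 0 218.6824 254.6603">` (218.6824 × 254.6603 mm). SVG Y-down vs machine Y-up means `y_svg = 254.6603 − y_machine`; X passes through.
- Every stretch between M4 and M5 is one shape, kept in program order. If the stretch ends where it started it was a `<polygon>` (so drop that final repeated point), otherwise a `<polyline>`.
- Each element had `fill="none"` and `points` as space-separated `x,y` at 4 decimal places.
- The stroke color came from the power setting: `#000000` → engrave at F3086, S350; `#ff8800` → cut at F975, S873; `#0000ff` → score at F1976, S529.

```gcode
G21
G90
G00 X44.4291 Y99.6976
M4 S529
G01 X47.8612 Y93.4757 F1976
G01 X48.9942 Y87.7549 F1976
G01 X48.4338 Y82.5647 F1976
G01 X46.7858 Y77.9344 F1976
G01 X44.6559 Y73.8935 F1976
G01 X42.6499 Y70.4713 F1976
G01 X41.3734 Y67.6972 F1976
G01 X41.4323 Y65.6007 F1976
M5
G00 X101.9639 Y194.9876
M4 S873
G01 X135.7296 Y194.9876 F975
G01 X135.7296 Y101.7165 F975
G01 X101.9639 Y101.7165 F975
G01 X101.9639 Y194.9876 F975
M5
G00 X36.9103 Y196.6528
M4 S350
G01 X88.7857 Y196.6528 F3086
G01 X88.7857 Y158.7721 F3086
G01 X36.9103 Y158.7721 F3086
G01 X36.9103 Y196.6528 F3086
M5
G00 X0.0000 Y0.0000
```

<svg xmlns="http://www.w3.org/2000/svg" width="218.6824mm" height="254.6603mm" viewBox="0 0 218.6824 254.6603">
  <polyline points="44.4291,154.9627 47.8612,161.1846 48.9942,166.9054 48.4338,172.0956 46.7858,176.7259 44.6559,180.7668 42.6499,184.1890 41.3734,186.9631 41.4323,189.0596" fill="none" stroke="#0000ff"/>
  <polygon points="101.9639,59.6727 135.7296,59.6727 135.7296,152.9438 101.9639,152.9438" fill="none" stroke="#ff8800"/>
  <polygon points="36.9103,58.0075 88.7857,58.0075 88.7857,95.8882 36.9103,95.8882" fill="none" stroke="#000000"/>
</svg>

y_svg = 254.6603 − y_m.

[1] S529→`#0000ff` (score); open run; points: 44.4291,154.9627 47.8612,161.1846 48.9942,166.9054 48.4338,172.0956 46.7858,176.7259 44.6559,180.7668 42.6499,184.1890 41.3734,186.9631 41.4323,189.0596

[2] S873→`#ff8800` (cut); closed run; points: 101.9639,59.6727 135.7296,59.6727 135.7296,152.9438 101.9639,152.9438

[3] S350→`#000000` (engrave); closed run; points: 36.9103,58.0075 88.7857,58.0075 88.7857,95.8882 36.9103,95.8882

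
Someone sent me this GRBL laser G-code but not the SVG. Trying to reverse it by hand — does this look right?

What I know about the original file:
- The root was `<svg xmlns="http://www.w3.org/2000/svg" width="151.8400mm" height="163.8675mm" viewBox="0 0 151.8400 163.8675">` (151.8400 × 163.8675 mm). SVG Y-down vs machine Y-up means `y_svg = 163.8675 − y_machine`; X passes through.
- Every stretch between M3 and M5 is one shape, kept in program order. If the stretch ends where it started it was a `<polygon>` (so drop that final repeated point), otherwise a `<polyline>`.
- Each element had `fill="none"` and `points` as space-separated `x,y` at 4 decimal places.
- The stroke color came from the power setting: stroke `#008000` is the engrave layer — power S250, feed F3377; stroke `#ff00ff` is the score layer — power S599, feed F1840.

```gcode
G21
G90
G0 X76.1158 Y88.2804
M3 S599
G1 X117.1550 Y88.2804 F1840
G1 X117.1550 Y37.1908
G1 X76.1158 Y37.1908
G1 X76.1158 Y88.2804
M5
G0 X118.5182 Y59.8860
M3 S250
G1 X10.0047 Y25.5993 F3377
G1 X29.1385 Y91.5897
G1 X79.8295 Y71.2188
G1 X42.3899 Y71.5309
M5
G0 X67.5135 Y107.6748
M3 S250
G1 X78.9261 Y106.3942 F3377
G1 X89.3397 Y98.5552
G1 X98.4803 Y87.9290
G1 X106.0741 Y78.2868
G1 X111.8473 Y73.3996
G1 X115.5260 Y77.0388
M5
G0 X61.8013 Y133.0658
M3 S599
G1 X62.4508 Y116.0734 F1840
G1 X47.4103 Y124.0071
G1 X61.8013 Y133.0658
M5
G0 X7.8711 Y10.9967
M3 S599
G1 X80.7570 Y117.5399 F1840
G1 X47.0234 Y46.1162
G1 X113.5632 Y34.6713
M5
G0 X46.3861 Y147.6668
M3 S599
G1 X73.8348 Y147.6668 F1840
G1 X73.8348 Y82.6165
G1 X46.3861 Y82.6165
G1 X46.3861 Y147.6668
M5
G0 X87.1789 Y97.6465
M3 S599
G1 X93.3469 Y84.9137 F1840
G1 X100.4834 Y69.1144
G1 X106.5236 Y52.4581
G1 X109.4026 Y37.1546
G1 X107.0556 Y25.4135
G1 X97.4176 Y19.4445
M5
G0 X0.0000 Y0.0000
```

<svg xmlns="http://www.w3.org/2000/svg" width="151.8400mm" height="163.8675mm" viewBox="0 0 151.8400 163.8675">
  <polygon points="76.1158,75.5871 117.1550,75.5871 117.1550,126.6767 76.1158,126.6767" fill="none" stroke="#ff00ff"/>
  <polyline points="118.5182,103.9815 10.0047,138.2682 29.1385,72.2778 79.8295,92.6487 42.3899,92.3366" fill="none" stroke="#008000"/>
  <polyline points="67.5135,56.1927 78.9261,57.4733 89.3397,65.3123 98.4803,75.9385 106.0741,85.5807 111.8473,90.4679 115.5260,86.8287" fill="none" stroke="#008000"/>
  <polygon points="61.8013,30.8017 62.4508,47.7941 47.4103,39.8604" fill="none" stroke="#ff00ff"/>
  <polyline points="7.8711,152.8708 80.7570,46.3276 47.0234,117.7513 113.5632,129.1962" fill="none" stroke="#ff00ff"/>
  <polygon points="46.3861,16.2007 73.8348,16.2007 73.8348,81.2510 46.3861,81.2510" fill="none" stroke="#ff00ff"/>
  <polyline points="87.1789,66.2210 93.3469,78.9538 100.4834,94.7531 106.5236,111.4094 109.4026,126.7129 107.0556,138.4540 97.4176,144.4230" fill="none" stroke="#ff00ff"/>
</svg>

Each laser-on run becomes one SVG element. Flip Y back into SVG space with y_svg = 163.8675 − y_machine.

Run 1: S599 ⇒ score layer `#ff00ff`. The run returns to its start, so emit a `<polygon>` with points (Y-flipped): 76.1158,75.5871 117.1550,75.5871 117.1550,126.6767 76.1158,126.6767.

Run 2: the run's S250 means `#008000` (engrave). The run is open, so emit a `<polyline>` with points (Y-flipped): 118.5182,103.9815 10.0047,138.2682 29.1385,72.2778 79.8295,92.6487 42.3899,92.3366.

Run 3: the run's S250 means `#008000` (engrave). The run is open, so emit a `<polyline>` with points (Y-flipped): 67.5135,56.1927 78.9261,57.4733 89.3397,65.3123 98.4803,75.9385 106.0741,85.5807 111.8473,90.4679 115.5260,86.8287.

Run 4: power S599 maps to stroke `#ff00ff` (score). The run returns to its start, so emit a `<polygon>` with points (Y-flipped): 61.8013,30.8017 62.4508,47.7941 47.4103,39.8604.

Run 5: the run's S599 means `#ff00ff` (score). The run is open, so emit a `<polyline>` with points (Y-flipped): 7.8711,152.8708 80.7570,46.3276 47.0234,117.7513 113.5632,129.1962.

Run 6: power S599 maps to stroke `#ff00ff` (score). The run returns to its start, so emit a `<polygon>` with points (Y-flipped): 46.3861,16.2007 73.8348,16.2007 73.8348,81.2510 46.3861,81.2510.

Run 7: the run's S599 means `#ff00ff` (score). The run is open, so emit a `<polyline>` with points (Y-flipped): 87.1789,66.2210 93.3469,78.9538 100.4834,94.7531 106.5236,111.4094 109.4026,126.7129 107.0556,138.4540 97.4176,144.4230.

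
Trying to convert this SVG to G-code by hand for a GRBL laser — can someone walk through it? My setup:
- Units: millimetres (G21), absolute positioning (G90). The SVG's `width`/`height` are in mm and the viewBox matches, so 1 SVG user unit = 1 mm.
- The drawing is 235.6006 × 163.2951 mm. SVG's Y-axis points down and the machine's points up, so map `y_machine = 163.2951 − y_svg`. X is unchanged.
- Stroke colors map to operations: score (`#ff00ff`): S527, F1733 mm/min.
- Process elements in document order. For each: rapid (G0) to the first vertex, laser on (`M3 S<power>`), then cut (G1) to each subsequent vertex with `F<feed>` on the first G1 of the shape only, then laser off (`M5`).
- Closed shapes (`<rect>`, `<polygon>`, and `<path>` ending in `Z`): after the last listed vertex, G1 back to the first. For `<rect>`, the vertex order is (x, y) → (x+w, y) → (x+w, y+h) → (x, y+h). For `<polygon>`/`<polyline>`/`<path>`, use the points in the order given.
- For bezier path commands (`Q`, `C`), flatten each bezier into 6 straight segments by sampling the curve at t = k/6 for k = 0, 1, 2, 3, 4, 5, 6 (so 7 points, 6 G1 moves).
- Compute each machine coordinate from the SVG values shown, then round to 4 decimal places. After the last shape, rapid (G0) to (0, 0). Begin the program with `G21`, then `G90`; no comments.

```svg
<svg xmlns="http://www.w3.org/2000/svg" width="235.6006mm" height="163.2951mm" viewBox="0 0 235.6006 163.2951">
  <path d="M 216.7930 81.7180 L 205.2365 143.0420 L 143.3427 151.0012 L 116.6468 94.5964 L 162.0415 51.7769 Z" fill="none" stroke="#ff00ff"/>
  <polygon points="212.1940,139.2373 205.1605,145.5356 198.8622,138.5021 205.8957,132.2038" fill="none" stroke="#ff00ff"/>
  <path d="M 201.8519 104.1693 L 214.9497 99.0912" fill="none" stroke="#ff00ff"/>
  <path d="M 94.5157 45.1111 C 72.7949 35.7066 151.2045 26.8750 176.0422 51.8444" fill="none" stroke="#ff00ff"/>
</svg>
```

G21
G90
G0 X216.7930 Y81.5771
M3 S527
G1 X205.2365 Y20.2531 F1733
G1 X143.3427 Y12.2939
G1 X116.6468 Y68.6987
G1 X162.0415 Y111.5182
G1 X216.7930 Y81.5771
M5
G0 X212.1940 Y24.0578
M3 S527
G1 X205.1605 Y17.7595 F1733
G1 X198.8622 Y24.7930
G1 X205.8957 Y31.0913
G1 X212.1940 Y24.0578
M5
G0 X201.8519 Y59.1258
M3 S527
G1 X214.9497 Y64.2039 F1733
M5
G0 X94.5157 Y118.1840
M3 S527
G1 X91.2879 Y122.6847 F1733
G1 X100.4790 Y126.1669
G1 X117.8195 Y127.7076
G1 X139.0399 Y126.3838
G1 X159.8706 Y121.2725
G1 X176.0422 Y111.4507
M5
G0 X0.0000 Y0.0000

1 u = 1 mm; y_m = 163.2951 − y.

[1] `<path>` regular polygon, #ff00ff→score S527 F1733: (216.7930,81.5771) → (205.2365,20.2531) → (143.3427,12.2939) → (116.6468,68.6987) → (162.0415,111.5182) → (216.7930,81.5771) (closed)

[2] `<polygon>` regular polygon, #ff00ff→score S527 F1733: (212.1940,24.0578) → (205.1605,17.7595) → (198.8622,24.7930) → (205.8957,31.0913) → (212.1940,24.0578) (closed)

[3] `<path>` line segment, #ff00ff→score S527 F1733: (201.8519,59.1258) → (214.9497,64.2039)

[4] `<path>` cubic bezier, #ff00ff→score S527 F1733: (94.5157,118.1840) → (91.2879,122.6847) → (100.4790,126.1669) → (117.8195,127.7076) → (139.0399,126.3838) → (159.8706,121.2725) → (176.0422,111.4507)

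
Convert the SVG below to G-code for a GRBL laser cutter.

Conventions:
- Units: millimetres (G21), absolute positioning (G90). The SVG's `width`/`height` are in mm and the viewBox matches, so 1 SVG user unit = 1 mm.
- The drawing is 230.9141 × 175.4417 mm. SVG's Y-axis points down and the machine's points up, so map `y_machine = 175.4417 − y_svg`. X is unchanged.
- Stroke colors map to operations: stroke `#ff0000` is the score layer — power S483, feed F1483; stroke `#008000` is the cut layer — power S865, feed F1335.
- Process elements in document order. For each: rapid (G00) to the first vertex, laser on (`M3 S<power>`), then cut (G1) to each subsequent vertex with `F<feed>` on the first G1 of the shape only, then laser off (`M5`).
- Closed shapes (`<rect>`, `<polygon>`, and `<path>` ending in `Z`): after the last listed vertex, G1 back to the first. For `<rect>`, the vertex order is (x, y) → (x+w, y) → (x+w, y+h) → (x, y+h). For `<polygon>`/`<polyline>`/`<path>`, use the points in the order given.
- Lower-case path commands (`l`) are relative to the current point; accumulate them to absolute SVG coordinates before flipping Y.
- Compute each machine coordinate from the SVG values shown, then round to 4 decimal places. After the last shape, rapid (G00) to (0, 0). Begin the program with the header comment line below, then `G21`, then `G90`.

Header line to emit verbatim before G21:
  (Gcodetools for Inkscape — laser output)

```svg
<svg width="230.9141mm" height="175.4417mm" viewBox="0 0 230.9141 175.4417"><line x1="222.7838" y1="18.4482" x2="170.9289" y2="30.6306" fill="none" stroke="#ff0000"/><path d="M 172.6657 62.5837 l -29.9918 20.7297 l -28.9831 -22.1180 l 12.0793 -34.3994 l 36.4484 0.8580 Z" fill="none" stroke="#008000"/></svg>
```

Since the viewBox matches the mm dimensions, user units are millimetres directly. The only transform is the Y-flip y_m = 175.4417 − y_svg.

Shape 1 is a line segment drawn with `<line>`. Its stroke #ff0000 means score at S483, F1483. After flipping Y the toolpath is (222.7838,156.9935) → (170.9289,144.8111).

Shape 2 is a regular polygon drawn with `<path>`. Its stroke #008000 means cut at S865, F1335. After flipping Y the toolpath is (172.6657,112.8580) → (142.6739,92.1283) → (113.6908,114.2463) → (125.7701,148.6457) → (162.2185,147.7877) → (172.6657,112.8580), returning to the start.

(Gcodetools for Inkscape — laser output)
G21
G90
G00 X222.7838 Y156.9935
M3 S483
G1 X170.9289 Y144.8111 F1483
M5
G00 X172.6657 Y112.8580
M3 S865
G1 X142.6739 Y92.1283 F1335
G1 X113.6908 Y114.2463
G1 X125.7701 Y148.6457
G1 X162.2185 Y147.7877
G1 X172.6657 Y112.8580
M5
G00 X0.0000 Y0.0000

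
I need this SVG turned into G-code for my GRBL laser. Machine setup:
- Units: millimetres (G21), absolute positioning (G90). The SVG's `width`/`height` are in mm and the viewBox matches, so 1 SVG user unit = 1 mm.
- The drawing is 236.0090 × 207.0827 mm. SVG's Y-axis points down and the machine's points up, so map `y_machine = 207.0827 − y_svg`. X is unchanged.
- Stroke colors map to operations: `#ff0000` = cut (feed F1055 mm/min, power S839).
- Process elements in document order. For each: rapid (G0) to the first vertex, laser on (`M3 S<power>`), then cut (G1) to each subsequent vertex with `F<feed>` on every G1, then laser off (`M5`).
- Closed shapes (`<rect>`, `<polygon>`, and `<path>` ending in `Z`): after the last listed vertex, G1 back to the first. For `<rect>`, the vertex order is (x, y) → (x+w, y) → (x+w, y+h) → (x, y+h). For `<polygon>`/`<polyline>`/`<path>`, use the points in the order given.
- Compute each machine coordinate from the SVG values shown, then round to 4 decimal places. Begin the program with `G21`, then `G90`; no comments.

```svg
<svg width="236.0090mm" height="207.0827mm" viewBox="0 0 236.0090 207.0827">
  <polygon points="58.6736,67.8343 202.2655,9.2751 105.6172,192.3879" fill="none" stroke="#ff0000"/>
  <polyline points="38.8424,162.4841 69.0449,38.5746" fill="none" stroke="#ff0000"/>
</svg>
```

Since the viewBox matches the mm dimensions, user units are millimetres directly. The only transform is the Y-flip y_m = 207.0827 − y_svg.

Shape 1 is a closed polygon drawn with `<polygon>`. Its stroke #ff0000 means cut at S839, F1055. After flipping Y the toolpath is (58.6736,139.2484) → (202.2655,197.8076) → (105.6172,14.6948) → (58.6736,139.2484), returning to the start.

Shape 2 is a line segment drawn with `<polyline>`. Its stroke #ff0000 means cut at S839, F1055. After flipping Y the toolpath is (38.8424,44.5986) → (69.0449,168.5081).

G21
G90
G0 X58.6736 Y139.2484
M3 S839
G1 X202.2655 Y197.8076 F1055
G1 X105.6172 Y14.6948 F1055
G1 X58.6736 Y139.2484 F1055
M5
G0 X38.8424 Y44.5986
M3 S839
G1 X69.0449 Y168.5081 F1055
M5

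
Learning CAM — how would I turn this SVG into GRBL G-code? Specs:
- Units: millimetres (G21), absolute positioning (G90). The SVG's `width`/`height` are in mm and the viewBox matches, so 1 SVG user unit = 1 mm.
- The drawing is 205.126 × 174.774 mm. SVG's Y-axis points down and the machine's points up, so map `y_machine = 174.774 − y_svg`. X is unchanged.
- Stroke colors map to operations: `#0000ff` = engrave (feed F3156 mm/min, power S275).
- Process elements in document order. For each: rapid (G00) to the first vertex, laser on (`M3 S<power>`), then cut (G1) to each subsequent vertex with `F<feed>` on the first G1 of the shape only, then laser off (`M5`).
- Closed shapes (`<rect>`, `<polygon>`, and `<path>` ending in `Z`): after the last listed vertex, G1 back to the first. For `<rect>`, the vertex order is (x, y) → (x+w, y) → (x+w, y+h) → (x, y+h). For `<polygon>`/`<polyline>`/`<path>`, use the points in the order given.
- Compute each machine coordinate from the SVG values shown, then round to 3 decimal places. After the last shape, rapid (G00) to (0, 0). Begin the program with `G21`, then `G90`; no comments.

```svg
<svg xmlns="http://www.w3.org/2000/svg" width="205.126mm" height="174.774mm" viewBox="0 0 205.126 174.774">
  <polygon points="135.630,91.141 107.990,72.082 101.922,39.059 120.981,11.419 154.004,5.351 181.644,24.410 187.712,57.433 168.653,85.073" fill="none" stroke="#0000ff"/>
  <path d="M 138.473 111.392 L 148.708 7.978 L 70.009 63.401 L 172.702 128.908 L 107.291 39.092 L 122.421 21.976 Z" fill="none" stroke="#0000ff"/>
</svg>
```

Since the viewBox matches the mm dimensions, user units are millimetres directly. The only transform is the Y-flip y_m = 174.774 − y_svg.

Shape 1 is a regular polygon drawn with `<polygon>`. Its stroke #0000ff means engrave at S275, F3156. After flipping Y the toolpath is (135.630,83.633) → (107.990,102.692) → (101.922,135.715) → (120.981,163.355) → (154.004,169.423) → (181.644,150.364) → (187.712,117.341) → (168.653,89.701) → (135.630,83.633), returning to the start.

Shape 2 is a closed polygon drawn with `<path>`. Its stroke #0000ff means engrave at S275, F3156. After flipping Y the toolpath is (138.473,63.382) → (148.708,166.796) → (70.009,111.373) → (172.702,45.866) → (107.291,135.682) → (122.421,152.798) → (138.473,63.382), returning to the start.

G21
G90
G00 X135.630 Y83.633
M3 S275
G1 X107.990 Y102.692 F3156
G1 X101.922 Y135.715
G1 X120.981 Y163.355
G1 X154.004 Y169.423
G1 X181.644 Y150.364
G1 X187.712 Y117.341
G1 X168.653 Y89.701
G1 X135.630 Y83.633
M5
G00 X138.473 Y63.382
M3 S275
G1 X148.708 Y166.796 F3156
G1 X70.009 Y111.373
G1 X172.702 Y45.866
G1 X107.291 Y135.682
G1 X122.421 Y152.798
G1 X138.473 Y63.382
M5
G00 X0.000 Y0.000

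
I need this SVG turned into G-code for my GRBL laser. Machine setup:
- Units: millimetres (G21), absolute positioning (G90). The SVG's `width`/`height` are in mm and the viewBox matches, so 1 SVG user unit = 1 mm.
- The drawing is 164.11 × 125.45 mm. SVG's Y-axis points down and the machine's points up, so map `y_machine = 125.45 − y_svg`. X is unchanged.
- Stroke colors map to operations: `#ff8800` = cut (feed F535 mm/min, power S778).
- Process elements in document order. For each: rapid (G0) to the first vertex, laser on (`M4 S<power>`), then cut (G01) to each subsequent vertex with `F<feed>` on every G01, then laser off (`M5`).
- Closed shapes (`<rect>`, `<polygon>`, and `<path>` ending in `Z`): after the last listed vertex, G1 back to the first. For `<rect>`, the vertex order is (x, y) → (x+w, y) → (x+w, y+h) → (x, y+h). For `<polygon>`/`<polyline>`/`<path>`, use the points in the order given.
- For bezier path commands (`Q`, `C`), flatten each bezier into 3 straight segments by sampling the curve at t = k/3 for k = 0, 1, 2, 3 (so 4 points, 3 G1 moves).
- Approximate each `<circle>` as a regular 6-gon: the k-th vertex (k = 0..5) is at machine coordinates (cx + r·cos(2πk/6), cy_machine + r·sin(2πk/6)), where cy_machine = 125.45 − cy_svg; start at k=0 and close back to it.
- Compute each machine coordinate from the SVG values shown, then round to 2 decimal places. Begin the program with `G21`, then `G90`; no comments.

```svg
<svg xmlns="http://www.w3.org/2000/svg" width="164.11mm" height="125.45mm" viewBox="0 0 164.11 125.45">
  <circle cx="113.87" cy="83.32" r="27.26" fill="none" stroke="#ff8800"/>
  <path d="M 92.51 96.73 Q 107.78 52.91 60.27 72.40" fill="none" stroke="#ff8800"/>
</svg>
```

Since the viewBox matches the mm dimensions, user units are millimetres directly. The only transform is the Y-flip y_m = 125.45 − y_svg.

Shape 1 is a circle drawn with `<circle>`. Its stroke #ff8800 means cut at S778, F535. After flipping Y the toolpath is (141.13,42.13) → (127.50,65.74) → (100.24,65.74) → (86.61,42.13) → (100.24,18.52) → (127.50,18.52) → (141.13,42.13), returning to the start.

Shape 2 is a quadratic bezier drawn with `<path>`. Its stroke #ff8800 means cut at S778, F535. After flipping Y the toolpath is (92.51,28.72) → (95.71,50.90) → (84.97,59.01) → (60.27,53.05).

G21
G90
G0 X141.13 Y42.13
M4 S778
G01 X127.50 Y65.74 F535
G01 X100.24 Y65.74 F535
G01 X86.61 Y42.13 F535
G01 X100.24 Y18.52 F535
G01 X127.50 Y18.52 F535
G01 X141.13 Y42.13 F535
M5
G0 X92.51 Y28.72
M4 S778
G01 X95.71 Y50.90 F535
G01 X84.97 Y59.01 F535
G01 X60.27 Y53.05 F535
M5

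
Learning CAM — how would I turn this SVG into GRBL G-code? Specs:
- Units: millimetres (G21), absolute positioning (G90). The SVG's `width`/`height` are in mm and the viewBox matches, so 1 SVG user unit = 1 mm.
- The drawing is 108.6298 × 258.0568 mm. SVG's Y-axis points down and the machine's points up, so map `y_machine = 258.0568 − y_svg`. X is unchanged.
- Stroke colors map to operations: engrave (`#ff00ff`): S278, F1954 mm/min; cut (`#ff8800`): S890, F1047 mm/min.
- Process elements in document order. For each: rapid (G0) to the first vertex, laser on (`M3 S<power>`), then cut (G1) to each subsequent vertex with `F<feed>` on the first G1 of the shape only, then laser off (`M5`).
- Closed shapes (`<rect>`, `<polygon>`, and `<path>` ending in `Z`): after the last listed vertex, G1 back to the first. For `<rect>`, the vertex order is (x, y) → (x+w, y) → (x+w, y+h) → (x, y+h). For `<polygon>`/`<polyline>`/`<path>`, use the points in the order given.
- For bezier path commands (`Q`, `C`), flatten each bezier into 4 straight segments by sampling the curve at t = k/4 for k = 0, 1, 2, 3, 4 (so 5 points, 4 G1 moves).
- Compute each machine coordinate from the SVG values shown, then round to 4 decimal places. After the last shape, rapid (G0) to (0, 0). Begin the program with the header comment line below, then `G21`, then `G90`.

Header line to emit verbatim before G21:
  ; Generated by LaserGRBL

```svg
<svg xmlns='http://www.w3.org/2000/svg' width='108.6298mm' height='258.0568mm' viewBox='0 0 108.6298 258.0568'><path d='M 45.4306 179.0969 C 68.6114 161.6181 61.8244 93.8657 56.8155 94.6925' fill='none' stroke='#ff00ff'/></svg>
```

1 u = 1 mm; y_m = 258.0568 − y.

[1] `<path>` cubic bezier, #ff00ff→engrave S278 F1954: (45.4306,78.9599) → (57.6933,99.6382) → (61.6942,128.0267) → (60.4095,152.9829) → (56.8155,163.3643)

; Generated by LaserGRBL
G21
G90
G0 X45.4306 Y78.9599
M3 S278
G1 X57.6933 Y99.6382 F1954
G1 X61.6942 Y128.0267
G1 X60.4095 Y152.9829
G1 X56.8155 Y163.3643
M5
G0 X0.0000 Y0.0000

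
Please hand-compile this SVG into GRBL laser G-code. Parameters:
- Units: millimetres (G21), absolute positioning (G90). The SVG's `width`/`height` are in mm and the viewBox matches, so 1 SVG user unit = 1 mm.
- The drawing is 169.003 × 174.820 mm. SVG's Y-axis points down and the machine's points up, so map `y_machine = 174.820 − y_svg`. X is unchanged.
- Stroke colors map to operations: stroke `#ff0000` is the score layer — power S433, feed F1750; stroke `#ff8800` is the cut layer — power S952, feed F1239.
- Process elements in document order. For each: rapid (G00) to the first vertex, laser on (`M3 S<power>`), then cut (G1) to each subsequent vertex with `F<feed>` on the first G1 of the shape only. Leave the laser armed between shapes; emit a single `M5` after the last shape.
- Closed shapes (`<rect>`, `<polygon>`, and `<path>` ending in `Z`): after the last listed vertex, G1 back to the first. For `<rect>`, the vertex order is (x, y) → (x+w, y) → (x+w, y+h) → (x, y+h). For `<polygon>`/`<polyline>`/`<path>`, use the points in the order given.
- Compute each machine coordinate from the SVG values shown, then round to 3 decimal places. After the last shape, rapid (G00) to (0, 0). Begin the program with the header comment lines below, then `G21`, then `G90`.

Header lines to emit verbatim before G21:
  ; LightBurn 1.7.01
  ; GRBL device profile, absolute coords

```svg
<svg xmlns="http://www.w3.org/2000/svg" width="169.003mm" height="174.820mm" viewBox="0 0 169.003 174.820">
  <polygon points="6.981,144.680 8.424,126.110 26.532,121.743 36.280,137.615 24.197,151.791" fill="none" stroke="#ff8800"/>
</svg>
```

viewBox `0 0 169.003 174.820` with mm width/height → 1 unit = 1 mm. Flip: y_m = 174.820 − y_svg.

**Shape 1** — `<polygon>` regular polygon, stroke `#ff8800` → cut (S952, F1239). Machine vertices: (6.981,30.140) → (8.424,48.710) → (26.532,53.077) → (36.280,37.205) → (24.197,23.029) → (6.981,30.140). Closed: final G1 returns to the first vertex.

; LightBurn 1.7.01
; GRBL device profile, absolute coords
G21
G90
G00 X6.981 Y30.140
M3 S952
G1 X8.424 Y48.710 F1239
G1 X26.532 Y53.077
G1 X36.280 Y37.205
G1 X24.197 Y23.029
G1 X6.981 Y30.140
M5
G00 X0.000 Y0.000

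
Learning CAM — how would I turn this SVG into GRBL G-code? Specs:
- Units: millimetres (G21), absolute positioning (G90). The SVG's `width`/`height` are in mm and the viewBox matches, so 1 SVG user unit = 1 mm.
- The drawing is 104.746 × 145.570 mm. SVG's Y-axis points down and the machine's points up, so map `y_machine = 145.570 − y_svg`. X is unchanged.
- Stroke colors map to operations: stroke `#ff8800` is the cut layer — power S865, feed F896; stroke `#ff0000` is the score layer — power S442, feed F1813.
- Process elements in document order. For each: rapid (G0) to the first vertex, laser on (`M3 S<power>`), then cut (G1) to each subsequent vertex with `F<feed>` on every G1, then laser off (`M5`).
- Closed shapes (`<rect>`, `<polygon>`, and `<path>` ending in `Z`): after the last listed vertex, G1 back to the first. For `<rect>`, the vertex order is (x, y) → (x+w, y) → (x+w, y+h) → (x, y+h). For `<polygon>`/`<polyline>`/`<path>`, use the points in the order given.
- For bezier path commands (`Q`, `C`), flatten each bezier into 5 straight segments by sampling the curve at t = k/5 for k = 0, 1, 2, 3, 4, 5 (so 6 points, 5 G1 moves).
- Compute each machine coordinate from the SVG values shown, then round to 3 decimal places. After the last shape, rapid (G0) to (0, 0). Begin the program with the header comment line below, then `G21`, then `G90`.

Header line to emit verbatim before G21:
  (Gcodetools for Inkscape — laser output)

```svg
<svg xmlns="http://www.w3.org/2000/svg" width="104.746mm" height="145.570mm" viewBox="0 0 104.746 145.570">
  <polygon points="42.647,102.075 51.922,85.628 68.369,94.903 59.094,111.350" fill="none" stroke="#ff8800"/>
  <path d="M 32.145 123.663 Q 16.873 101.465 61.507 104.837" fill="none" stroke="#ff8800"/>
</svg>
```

(Gcodetools for Inkscape — laser output)
G21
G90
G0 X42.647 Y43.495
M3 S865
G1 X51.922 Y59.942 F896
G1 X68.369 Y50.667 F896
G1 X59.094 Y34.220 F896
G1 X42.647 Y43.495 F896
M5
G0 X32.145 Y21.907
M3 S865
G1 X28.432 Y29.763 F896
G1 X29.512 Y35.574 F896
G1 X35.385 Y39.339 F896
G1 X46.050 Y41.059 F896
G1 X61.507 Y40.733 F896
M5
G0 X0.000 Y0.000

viewBox `0 0 104.746 145.570` with mm width/height → 1 unit = 1 mm. Flip: y_m = 145.570 − y_svg.

**Shape 1** — `<polygon>` regular polygon, stroke `#ff8800` → cut (S865, F896). Machine vertices: (42.647,43.495) → (51.922,59.942) → (68.369,50.667) → (59.094,34.220) → (42.647,43.495). Closed: final G1 returns to the first vertex.

**Shape 2** — `<path>` quadratic bezier, stroke `#ff8800` → cut (S865, F896). Control points (SVG): P0=(32.145,123.663), P1=(16.873,101.465), P2=(61.507,104.837); sampled at t=k/5. Machine vertices: (32.145,21.907) → (28.432,29.763) → (29.512,35.574) → (35.385,39.339) → (46.050,41.059) → (61.507,40.733). Open path.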